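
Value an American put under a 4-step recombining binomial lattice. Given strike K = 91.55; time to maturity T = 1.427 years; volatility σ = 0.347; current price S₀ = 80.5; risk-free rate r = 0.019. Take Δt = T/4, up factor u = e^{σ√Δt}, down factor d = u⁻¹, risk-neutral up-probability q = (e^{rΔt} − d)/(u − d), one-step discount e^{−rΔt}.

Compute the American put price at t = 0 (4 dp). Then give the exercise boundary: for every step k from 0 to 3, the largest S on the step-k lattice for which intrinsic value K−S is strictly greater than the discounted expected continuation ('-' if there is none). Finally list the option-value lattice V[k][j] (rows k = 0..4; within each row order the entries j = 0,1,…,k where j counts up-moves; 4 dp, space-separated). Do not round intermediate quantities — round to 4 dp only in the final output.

price = 19.6600
boundary = - - 53.1831 65.4312
tree:
19.6600
28.0616 10.2683
38.3669 16.5996 3.1242
48.3222 26.1188 5.8755 0.0000
56.4140 38.3669 11.0500 0.0000 0.0000

params: Δt=0.35675 u=1.23030 d=0.81281 q=0.46466 e^(-rΔt)=0.99324
t_4 payoffs: 56.4140 38.3669 11.0500 0.0000 0.0000
t_3: node(3,0) S=43.2278 payoff=48.3222 vs cont=47.7038 → 48.3222 [stop]  node(3,1) S=65.4312 payoff=26.1188 vs cont=25.5004 → 26.1188 [stop]  node(3,2) S=99.0392 payoff=0.0000 vs cont=5.8755 → 5.8755 [wait]  node(3,3) S=149.9094 payoff=0.0000 vs cont=0.0000 → 0.0000 [wait]  ⇒ S*(3)=65.4312
t_2: node(2,0) S=53.1831 payoff=38.3669 vs cont=37.7484 → 38.3669 [stop]  node(2,1) S=80.5000 payoff=11.0500 vs cont=16.5996 → 16.5996 [wait]  node(2,2) S=121.8479 payoff=0.0000 vs cont=3.1242 → 3.1242 [wait]  ⇒ S*(2)=53.1831
t_1: node(1,0) S=65.4312 payoff=26.1188 vs cont=28.0616 → 28.0616 [wait]  node(1,1) S=99.0392 payoff=0.0000 vs cont=10.2683 → 10.2683 [wait]  ⇒ S*(1)=-
t_0: node(0,0) S=80.5000 payoff=11.0500 vs cont=19.6600 → 19.6600 [wait]  ⇒ S*(0)=-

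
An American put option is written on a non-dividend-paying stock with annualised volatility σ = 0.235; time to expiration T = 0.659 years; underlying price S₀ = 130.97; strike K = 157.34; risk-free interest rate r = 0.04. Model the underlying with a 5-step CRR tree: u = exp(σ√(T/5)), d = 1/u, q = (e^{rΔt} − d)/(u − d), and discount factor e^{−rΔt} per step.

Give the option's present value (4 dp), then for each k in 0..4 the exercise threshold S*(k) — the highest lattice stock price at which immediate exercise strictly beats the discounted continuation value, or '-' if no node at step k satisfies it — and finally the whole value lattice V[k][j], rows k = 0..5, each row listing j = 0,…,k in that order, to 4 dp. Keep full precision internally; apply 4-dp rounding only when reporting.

price = 27.1532
boundary = - 120.2597 110.4252 120.2597 130.9700
tree:
27.1532
37.0803 17.8827
46.9148 26.4521 9.8224
55.9451 37.0803 16.4997 3.4992
64.2368 46.9148 26.3700 7.1734 0.0000
71.8505 55.9451 37.0803 14.7058 0.0000 0.0000

Δt=0.13180, u=1.08906, d=0.91822, q=0.50963, disc=e^(-rΔt)=0.99474
k=5 terminal: V=max(K-S,0) → 71.8505 55.9451 37.0803 14.7058 0.0000 0.0000
k=4: j=0 S=93.1032 intr=64.2368 cont=63.4095 V=64.2368[EX]; j=1 S=110.4252 intr=46.9148 cont=46.0875 V=46.9148[EX]; j=2 S=130.9700 intr=26.3700 cont=25.5427 V=26.3700[EX]; j=3 S=155.3372 intr=2.0028 cont=7.1734 V=7.1734[hold]; j=4 S=184.2380 intr=0.0000 cont=0.0000 V=0.0000[hold]  S*(4)=130.9700
k=3: j=0 S=101.3949 intr=55.9451 cont=55.1177 V=55.9451[EX]; j=1 S=120.2597 intr=37.0803 cont=36.2530 V=37.0803[EX]; j=2 S=142.6342 intr=14.7058 cont=16.4997 V=16.4997[hold]; j=3 S=169.1716 intr=0.0000 cont=3.4992 V=3.4992[hold]  S*(3)=120.2597
k=2: j=0 S=110.4252 intr=46.9148 cont=46.0875 V=46.9148[EX]; j=1 S=130.9700 intr=26.3700 cont=26.4521 V=26.4521[hold]; j=2 S=155.3372 intr=2.0028 cont=9.8224 V=9.8224[hold]  S*(2)=110.4252
k=1: j=0 S=120.2597 intr=37.0803 cont=36.2946 V=37.0803[EX]; j=1 S=142.6342 intr=14.7058 cont=17.8827 V=17.8827[hold]  S*(1)=120.2597
k=0: j=0 S=130.9700 intr=26.3700 cont=27.1532 V=27.1532[hold]  S*(0)=-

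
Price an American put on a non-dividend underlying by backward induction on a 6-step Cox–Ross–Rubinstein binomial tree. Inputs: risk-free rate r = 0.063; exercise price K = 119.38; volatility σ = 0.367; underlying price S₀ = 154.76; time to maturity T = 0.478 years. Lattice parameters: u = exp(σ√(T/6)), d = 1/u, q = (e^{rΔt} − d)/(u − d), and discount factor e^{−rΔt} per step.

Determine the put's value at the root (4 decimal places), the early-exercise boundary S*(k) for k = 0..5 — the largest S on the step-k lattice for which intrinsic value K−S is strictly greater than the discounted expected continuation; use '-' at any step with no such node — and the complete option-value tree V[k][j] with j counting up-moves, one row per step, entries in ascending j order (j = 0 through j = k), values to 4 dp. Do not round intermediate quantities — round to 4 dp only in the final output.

params: Δt=0.07967 u=1.10914 d=0.90160 q=0.49837 e^(-rΔt)=0.99499
t_6 payoffs: 36.2542 17.1190 0.0000 0.0000 0.0000 0.0000 0.0000
t_5: node(5,0) S=92.1983 payoff=27.1817 vs cont=26.5840 → 27.1817 [stop]  node(5,1) S=113.4220 payoff=5.9580 vs cont=8.5444 → 8.5444 [wait]  node(5,2) S=139.5313 payoff=0.0000 vs cont=0.0000 → 0.0000 [wait]  node(5,3) S=171.6508 payoff=0.0000 vs cont=0.0000 → 0.0000 [wait]  node(5,4) S=211.1642 payoff=0.0000 vs cont=0.0000 → 0.0000 [wait]  node(5,5) S=259.7733 payoff=0.0000 vs cont=0.0000 → 0.0000 [wait]  ⇒ S*(5)=92.1983
t_4: node(4,0) S=102.2610 payoff=17.1190 vs cont=17.8039 → 17.8039 [wait]  node(4,1) S=125.8011 payoff=0.0000 vs cont=4.2647 → 4.2647 [wait]  node(4,2) S=154.7600 payoff=0.0000 vs cont=0.0000 → 0.0000 [wait]  node(4,3) S=190.3851 payoff=0.0000 vs cont=0.0000 → 0.0000 [wait]  node(4,4) S=234.2111 payoff=0.0000 vs cont=0.0000 → 0.0000 [wait]  ⇒ S*(4)=-
t_3: node(3,0) S=113.4220 payoff=5.9580 vs cont=11.0010 → 11.0010 [wait]  node(3,1) S=139.5313 payoff=0.0000 vs cont=2.1286 → 2.1286 [wait]  node(3,2) S=171.6508 payoff=0.0000 vs cont=0.0000 → 0.0000 [wait]  node(3,3) S=211.1642 payoff=0.0000 vs cont=0.0000 → 0.0000 [wait]  ⇒ S*(3)=-
t_2: node(2,0) S=125.8011 payoff=0.0000 vs cont=6.5463 → 6.5463 [wait]  node(2,1) S=154.7600 payoff=0.0000 vs cont=1.0624 → 1.0624 [wait]  node(2,2) S=190.3851 payoff=0.0000 vs cont=0.0000 → 0.0000 [wait]  ⇒ S*(2)=-
t_1: node(1,0) S=139.5313 payoff=0.0000 vs cont=3.7942 → 3.7942 [wait]  node(1,1) S=171.6508 payoff=0.0000 vs cont=0.5303 → 0.5303 [wait]  ⇒ S*(1)=-
t_0: node(0,0) S=154.7600 payoff=0.0000 vs cont=2.1567 → 2.1567 [wait]  ⇒ S*(0)=-

price = 2.1567
boundary = - - - - - 92.1983
tree:
2.1567
3.7942 0.5303
6.5463 1.0624 0.0000
11.0010 2.1286 0.0000 0.0000
17.8039 4.2647 0.0000 0.0000 0.0000
27.1817 8.5444 0.0000 0.0000 0.0000 0.0000
36.2542 17.1190 0.0000 0.0000 0.0000 0.0000 0.0000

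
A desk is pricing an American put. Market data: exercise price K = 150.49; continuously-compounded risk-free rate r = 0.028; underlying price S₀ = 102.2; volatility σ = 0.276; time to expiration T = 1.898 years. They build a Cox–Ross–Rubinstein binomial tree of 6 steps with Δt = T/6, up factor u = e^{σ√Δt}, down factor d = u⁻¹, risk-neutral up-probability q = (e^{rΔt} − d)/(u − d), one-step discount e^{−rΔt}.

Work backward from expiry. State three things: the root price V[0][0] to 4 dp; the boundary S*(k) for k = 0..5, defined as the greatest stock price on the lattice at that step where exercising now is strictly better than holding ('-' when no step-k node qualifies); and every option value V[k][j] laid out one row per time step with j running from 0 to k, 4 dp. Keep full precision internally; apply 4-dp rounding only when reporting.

price = 48.9111
boundary = - 87.5053 102.2000 87.5053 102.2000 119.3623
tree:
48.9111
62.9847 35.1404
75.5665 48.2900 22.0820
86.3393 62.9847 33.3829 10.7120
95.5631 75.5665 48.2900 18.4620 2.8342
103.4607 86.3393 62.9847 31.1277 5.6047 0.0000
110.2227 95.5631 75.5665 48.2900 11.0833 0.0000 0.0000

params: Δt=0.31633 u=1.16793 d=0.85622 q=0.48981 e^(-rΔt)=0.99118
t_6 payoffs: 110.2227 95.5631 75.5665 48.2900 11.0833 0.0000 0.0000
t_5: node(5,0) S=47.0293 payoff=103.4607 vs cont=102.1336 → 103.4607 [stop]  node(5,1) S=64.1507 payoff=86.3393 vs cont=85.0122 → 86.3393 [stop]  node(5,2) S=87.5053 payoff=62.9847 vs cont=61.6576 → 62.9847 [stop]  node(5,3) S=119.3623 payoff=31.1277 vs cont=29.8006 → 31.1277 [stop]  node(5,4) S=162.8172 payoff=0.0000 vs cont=5.6047 → 5.6047 [wait]  node(5,5) S=222.0921 payoff=0.0000 vs cont=0.0000 → 0.0000 [wait]  ⇒ S*(5)=119.3623
t_4: node(4,0) S=54.9269 payoff=95.5631 vs cont=94.2360 → 95.5631 [stop]  node(4,1) S=74.9235 payoff=75.5665 vs cont=74.2395 → 75.5665 [stop]  node(4,2) S=102.2000 payoff=48.2900 vs cont=46.9629 → 48.2900 [stop]  node(4,3) S=139.4067 payoff=11.0833 vs cont=18.4620 → 18.4620 [wait]  node(4,4) S=190.1589 payoff=0.0000 vs cont=2.8342 → 2.8342 [wait]  ⇒ S*(4)=102.2000
t_3: node(3,0) S=64.1507 payoff=86.3393 vs cont=85.0122 → 86.3393 [stop]  node(3,1) S=87.5053 payoff=62.9847 vs cont=61.6576 → 62.9847 [stop]  node(3,2) S=119.3623 payoff=31.1277 vs cont=33.3829 → 33.3829 [wait]  node(3,3) S=162.8172 payoff=0.0000 vs cont=10.7120 → 10.7120 [wait]  ⇒ S*(3)=87.5053
t_2: node(2,0) S=74.9235 payoff=75.5665 vs cont=74.2395 → 75.5665 [stop]  node(2,1) S=102.2000 payoff=48.2900 vs cont=48.0579 → 48.2900 [stop]  node(2,2) S=139.4067 payoff=11.0833 vs cont=22.0820 → 22.0820 [wait]  ⇒ S*(2)=102.2000
t_1: node(1,0) S=87.5053 payoff=62.9847 vs cont=61.6576 → 62.9847 [stop]  node(1,1) S=119.3623 payoff=31.1277 vs cont=35.1404 → 35.1404 [wait]  ⇒ S*(1)=87.5053
t_0: node(0,0) S=102.2000 payoff=48.2900 vs cont=48.9111 → 48.9111 [wait]  ⇒ S*(0)=-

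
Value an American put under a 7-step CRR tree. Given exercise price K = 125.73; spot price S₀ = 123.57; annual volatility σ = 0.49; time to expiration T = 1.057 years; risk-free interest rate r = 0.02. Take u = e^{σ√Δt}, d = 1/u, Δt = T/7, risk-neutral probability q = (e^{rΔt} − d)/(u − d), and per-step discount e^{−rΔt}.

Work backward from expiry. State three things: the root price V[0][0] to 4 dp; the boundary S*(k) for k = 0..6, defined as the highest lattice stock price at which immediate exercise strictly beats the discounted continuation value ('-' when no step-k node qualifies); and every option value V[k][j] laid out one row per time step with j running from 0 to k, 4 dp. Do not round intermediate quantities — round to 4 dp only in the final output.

price = 25.4049
boundary = - - - - 57.6954 69.7966 84.4359
tree:
25.4049
34.2601 15.1948
44.7426 22.2011 7.0842
56.3187 31.4710 11.4840 1.9749
68.0346 42.9592 18.2153 3.6713 0.0000
78.0377 55.9334 28.0375 6.8247 0.0000 0.0000
86.3065 68.0346 41.2941 12.6869 0.0000 0.0000 0.0000
93.1417 78.0377 55.9334 23.5843 0.0000 0.0000 0.0000 0.0000

params: Δt=0.15100 u=1.20974 d=0.82662 q=0.46044 e^(-rΔt)=0.99698
t_7 payoffs: 93.1417 78.0377 55.9334 23.5843 0.0000 0.0000 0.0000 0.0000
t_6: node(6,0) S=39.4235 payoff=86.3065 vs cont=85.9274 → 86.3065 [stop]  node(6,1) S=57.6954 payoff=68.0346 vs cont=67.6555 → 68.0346 [stop]  node(6,2) S=84.4359 payoff=41.2941 vs cont=40.9150 → 41.2941 [stop]  node(6,3) S=123.5700 payoff=2.1600 vs cont=12.6869 → 12.6869 [wait]  node(6,4) S=180.8419 payoff=0.0000 vs cont=0.0000 → 0.0000 [wait]  node(6,5) S=264.6581 payoff=0.0000 vs cont=0.0000 → 0.0000 [wait]  node(6,6) S=387.3211 payoff=0.0000 vs cont=0.0000 → 0.0000 [wait]  ⇒ S*(6)=84.4359
t_5: node(5,0) S=47.6923 payoff=78.0377 vs cont=77.6586 → 78.0377 [stop]  node(5,1) S=69.7966 payoff=55.9334 vs cont=55.5543 → 55.9334 [stop]  node(5,2) S=102.1457 payoff=23.5843 vs cont=28.0375 → 28.0375 [wait]  node(5,3) S=149.4879 payoff=0.0000 vs cont=6.8247 → 6.8247 [wait]  node(5,4) S=218.7722 payoff=0.0000 vs cont=0.0000 → 0.0000 [wait]  node(5,5) S=320.1682 payoff=0.0000 vs cont=0.0000 → 0.0000 [wait]  ⇒ S*(5)=69.7966
t_4: node(4,0) S=57.6954 payoff=68.0346 vs cont=67.6555 → 68.0346 [stop]  node(4,1) S=84.4359 payoff=41.2941 vs cont=42.9592 → 42.9592 [wait]  node(4,2) S=123.5700 payoff=2.1600 vs cont=18.2153 → 18.2153 [wait]  node(4,3) S=180.8419 payoff=0.0000 vs cont=3.6713 → 3.6713 [wait]  node(4,4) S=264.6581 payoff=0.0000 vs cont=0.0000 → 0.0000 [wait]  ⇒ S*(4)=57.6954
t_3: node(3,0) S=69.7966 payoff=55.9334 vs cont=56.3187 → 56.3187 [wait]  node(3,1) S=102.1457 payoff=23.5843 vs cont=31.4710 → 31.4710 [wait]  node(3,2) S=149.4879 payoff=0.0000 vs cont=11.4840 → 11.4840 [wait]  node(3,3) S=218.7722 payoff=0.0000 vs cont=1.9749 → 1.9749 [wait]  ⇒ S*(3)=-
t_2: node(2,0) S=84.4359 payoff=41.2941 vs cont=44.7426 → 44.7426 [wait]  node(2,1) S=123.5700 payoff=2.1600 vs cont=22.2011 → 22.2011 [wait]  node(2,2) S=180.8419 payoff=0.0000 vs cont=7.0842 → 7.0842 [wait]  ⇒ S*(2)=-
t_1: node(1,0) S=102.1457 payoff=23.5843 vs cont=34.2601 → 34.2601 [wait]  node(1,1) S=149.4879 payoff=0.0000 vs cont=15.1948 → 15.1948 [wait]  ⇒ S*(1)=-
t_0: node(0,0) S=123.5700 payoff=2.1600 vs cont=25.4049 → 25.4049 [wait]  ⇒ S*(0)=-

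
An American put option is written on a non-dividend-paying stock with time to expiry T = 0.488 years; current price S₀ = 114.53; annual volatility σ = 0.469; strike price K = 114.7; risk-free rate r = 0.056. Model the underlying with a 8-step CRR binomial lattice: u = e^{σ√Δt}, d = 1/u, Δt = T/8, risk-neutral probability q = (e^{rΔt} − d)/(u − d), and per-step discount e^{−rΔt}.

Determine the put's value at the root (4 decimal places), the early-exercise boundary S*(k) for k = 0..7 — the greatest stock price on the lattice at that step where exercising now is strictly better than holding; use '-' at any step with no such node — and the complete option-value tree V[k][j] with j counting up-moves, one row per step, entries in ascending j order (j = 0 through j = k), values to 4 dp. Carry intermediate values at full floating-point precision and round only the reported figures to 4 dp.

price = 13.3177
boundary = - - - - 72.0600 80.9097 90.8462 102.0030
tree:
13.3177
18.8139 7.5942
25.7192 11.6378 3.3678
33.8420 17.3031 5.7235 0.8982
42.6400 24.7685 9.5236 1.7417 0.0117
50.5217 33.7903 15.3941 3.3773 0.0229 0.0000
57.5414 42.6400 23.8538 6.5486 0.0446 0.0000 0.0000
63.7932 50.5217 33.7903 12.6970 0.0871 0.0000 0.0000 0.0000
69.3613 57.5414 42.6400 23.8538 0.1700 0.0000 0.0000 0.0000 0.0000

params: Δt=0.06100 u=1.12281 d=0.89062 q=0.48581 e^(-rΔt)=0.99659
t_8 payoffs: 69.3613 57.5414 42.6400 23.8538 0.1700 0.0000 0.0000 0.0000 0.0000
t_7: node(7,0) S=50.9068 payoff=63.7932 vs cont=63.4021 → 63.7932 [stop]  node(7,1) S=64.1783 payoff=50.5217 vs cont=50.1306 → 50.5217 [stop]  node(7,2) S=80.9097 payoff=33.7903 vs cont=33.3992 → 33.7903 [stop]  node(7,3) S=102.0030 payoff=12.6970 vs cont=12.3058 → 12.6970 [stop]  node(7,4) S=128.5954 payoff=0.0000 vs cont=0.0871 → 0.0871 [wait]  node(7,5) S=162.1205 payoff=0.0000 vs cont=0.0000 → 0.0000 [wait]  node(7,6) S=204.3857 payoff=0.0000 vs cont=0.0000 → 0.0000 [wait]  node(7,7) S=257.6696 payoff=0.0000 vs cont=0.0000 → 0.0000 [wait]  ⇒ S*(7)=102.0030
t_6: node(6,0) S=57.1586 payoff=57.5414 vs cont=57.1502 → 57.5414 [stop]  node(6,1) S=72.0600 payoff=42.6400 vs cont=42.2489 → 42.6400 [stop]  node(6,2) S=90.8462 payoff=23.8538 vs cont=23.4627 → 23.8538 [stop]  node(6,3) S=114.5300 payoff=0.1700 vs cont=6.5486 → 6.5486 [wait]  node(6,4) S=144.3882 payoff=0.0000 vs cont=0.0446 → 0.0446 [wait]  node(6,5) S=182.0306 payoff=0.0000 vs cont=0.0000 → 0.0000 [wait]  node(6,6) S=229.4863 payoff=0.0000 vs cont=0.0000 → 0.0000 [wait]  ⇒ S*(6)=90.8462
t_5: node(5,0) S=64.1783 payoff=50.5217 vs cont=50.1306 → 50.5217 [stop]  node(5,1) S=80.9097 payoff=33.7903 vs cont=33.3992 → 33.7903 [stop]  node(5,2) S=102.0030 payoff=12.6970 vs cont=15.3941 → 15.3941 [wait]  node(5,3) S=128.5954 payoff=0.0000 vs cont=3.3773 → 3.3773 [wait]  node(5,4) S=162.1205 payoff=0.0000 vs cont=0.0229 → 0.0229 [wait]  node(5,5) S=204.3857 payoff=0.0000 vs cont=0.0000 → 0.0000 [wait]  ⇒ S*(5)=80.9097
t_4: node(4,0) S=72.0600 payoff=42.6400 vs cont=42.2489 → 42.6400 [stop]  node(4,1) S=90.8462 payoff=23.8538 vs cont=24.7685 → 24.7685 [wait]  node(4,2) S=114.5300 payoff=0.1700 vs cont=9.5236 → 9.5236 [wait]  node(4,3) S=144.3882 payoff=0.0000 vs cont=1.7417 → 1.7417 [wait]  node(4,4) S=182.0306 payoff=0.0000 vs cont=0.0117 → 0.0117 [wait]  ⇒ S*(4)=72.0600
t_3: node(3,0) S=80.9097 payoff=33.7903 vs cont=33.8420 → 33.8420 [wait]  node(3,1) S=102.0030 payoff=12.6970 vs cont=17.3031 → 17.3031 [wait]  node(3,2) S=128.5954 payoff=0.0000 vs cont=5.7235 → 5.7235 [wait]  node(3,3) S=162.1205 payoff=0.0000 vs cont=0.8982 → 0.8982 [wait]  ⇒ S*(3)=-
t_2: node(2,0) S=90.8462 payoff=23.8538 vs cont=25.7192 → 25.7192 [wait]  node(2,1) S=114.5300 payoff=0.1700 vs cont=11.6378 → 11.6378 [wait]  node(2,2) S=144.3882 payoff=0.0000 vs cont=3.3678 → 3.3678 [wait]  ⇒ S*(2)=-
t_1: node(1,0) S=102.0030 payoff=12.6970 vs cont=18.8139 → 18.8139 [wait]  node(1,1) S=128.5954 payoff=0.0000 vs cont=7.5942 → 7.5942 [wait]  ⇒ S*(1)=-
t_0: node(0,0) S=114.5300 payoff=0.1700 vs cont=13.3177 → 13.3177 [wait]  ⇒ S*(0)=-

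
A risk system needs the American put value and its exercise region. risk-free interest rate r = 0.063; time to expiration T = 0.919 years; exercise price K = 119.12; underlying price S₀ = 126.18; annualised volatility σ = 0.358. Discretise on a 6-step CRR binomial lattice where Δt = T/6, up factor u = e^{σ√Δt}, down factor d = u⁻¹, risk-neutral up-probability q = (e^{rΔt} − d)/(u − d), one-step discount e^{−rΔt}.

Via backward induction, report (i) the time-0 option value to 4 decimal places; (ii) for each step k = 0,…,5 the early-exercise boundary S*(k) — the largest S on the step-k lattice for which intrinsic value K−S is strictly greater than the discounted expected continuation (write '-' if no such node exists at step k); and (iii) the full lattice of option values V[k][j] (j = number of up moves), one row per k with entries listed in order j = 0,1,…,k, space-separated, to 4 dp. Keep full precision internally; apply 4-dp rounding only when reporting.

Δt=0.15317  u=1.15040  d=0.86926  q=0.49952  discount=0.99040
step 6 (expiry): payoffs max(K−S,0) = 64.6823 47.0762 23.7759 0.0000 0.0000 0.0000 0.0000
step 5: (k=5,j=0): S=62.6251, (K−S)⁺=56.4949, hold=55.3510 ⇒ V=56.4949 exercise | (k=5,j=1): S=82.8791, (K−S)⁺=36.2409, hold=35.0969 ⇒ V=36.2409 exercise | (k=5,j=2): S=109.6837, (K−S)⁺=9.4363, hold=11.7851 ⇒ V=11.7851 continue | (k=5,j=3): S=145.1573, (K−S)⁺=0.0000, hold=0.0000 ⇒ V=0.0000 continue | (k=5,j=4): S=192.1038, (K−S)⁺=0.0000, hold=0.0000 ⇒ V=0.0000 continue | (k=5,j=5): S=254.2335, (K−S)⁺=0.0000, hold=0.0000 ⇒ V=0.0000 continue  boundary S*=82.8791
step 4: (k=4,j=0): S=72.0438, (K−S)⁺=47.0762, hold=45.9323 ⇒ V=47.0762 exercise | (k=4,j=1): S=95.3441, (K−S)⁺=23.7759, hold=23.7940 ⇒ V=23.7940 continue | (k=4,j=2): S=126.1800, (K−S)⁺=0.0000, hold=5.8416 ⇒ V=5.8416 continue | (k=4,j=3): S=166.9888, (K−S)⁺=0.0000, hold=0.0000 ⇒ V=0.0000 continue | (k=4,j=4): S=220.9959, (K−S)⁺=0.0000, hold=0.0000 ⇒ V=0.0000 continue  boundary S*=72.0438
step 3: (k=3,j=0): S=82.8791, (K−S)⁺=36.2409, hold=35.1059 ⇒ V=36.2409 exercise | (k=3,j=1): S=109.6837, (K−S)⁺=9.4363, hold=14.6841 ⇒ V=14.6841 continue | (k=3,j=2): S=145.1573, (K−S)⁺=0.0000, hold=2.8955 ⇒ V=2.8955 continue | (k=3,j=3): S=192.1038, (K−S)⁺=0.0000, hold=0.0000 ⇒ V=0.0000 continue  boundary S*=82.8791
step 2: (k=2,j=0): S=95.3441, (K−S)⁺=23.7759, hold=25.2282 ⇒ V=25.2282 continue | (k=2,j=1): S=126.1800, (K−S)⁺=0.0000, hold=8.7110 ⇒ V=8.7110 continue | (k=2,j=2): S=166.9888, (K−S)⁺=0.0000, hold=1.4352 ⇒ V=1.4352 continue  boundary S*=-
step 1: (k=1,j=0): S=109.6837, (K−S)⁺=9.4363, hold=16.8145 ⇒ V=16.8145 continue | (k=1,j=1): S=145.1573, (K−S)⁺=0.0000, hold=5.0279 ⇒ V=5.0279 continue  boundary S*=-
step 0: (k=0,j=0): S=126.1800, (K−S)⁺=0.0000, hold=10.8219 ⇒ V=10.8219 continue  boundary S*=-

price = 10.8219
boundary = - - - 82.8791 72.0438 82.8791
tree:
10.8219
16.8145 5.0279
25.2282 8.7110 1.4352
36.2409 14.6841 2.8955 0.0000
47.0762 23.7940 5.8416 0.0000 0.0000
56.4949 36.2409 11.7851 0.0000 0.0000 0.0000
64.6823 47.0762 23.7759 0.0000 0.0000 0.0000 0.0000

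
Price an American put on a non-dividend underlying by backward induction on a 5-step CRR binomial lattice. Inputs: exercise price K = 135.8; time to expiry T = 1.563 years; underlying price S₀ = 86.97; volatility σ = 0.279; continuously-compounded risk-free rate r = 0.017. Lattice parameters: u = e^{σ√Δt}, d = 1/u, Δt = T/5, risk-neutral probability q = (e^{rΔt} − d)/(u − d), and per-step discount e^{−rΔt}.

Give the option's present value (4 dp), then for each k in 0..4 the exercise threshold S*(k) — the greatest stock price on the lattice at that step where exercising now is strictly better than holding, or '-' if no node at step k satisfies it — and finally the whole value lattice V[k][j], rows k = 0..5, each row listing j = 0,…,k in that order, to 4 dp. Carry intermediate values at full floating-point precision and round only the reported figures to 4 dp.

Δt=0.31260  u=1.16882  d=0.85557  q=0.47809  discount=0.99470
step 5 (expiry): payoffs max(K−S,0) = 95.9306 81.3332 61.3913 34.1481 0.0000 0.0000
step 4: (k=4,j=0): S=46.6000, (K−S)⁺=89.2000, hold=88.4802 ⇒ V=89.2000 exercise | (k=4,j=1): S=63.6616, (K−S)⁺=72.1384, hold=71.4186 ⇒ V=72.1384 exercise | (k=4,j=2): S=86.9700, (K−S)⁺=48.8300, hold=48.1102 ⇒ V=48.8300 exercise | (k=4,j=3): S=118.8123, (K−S)⁺=16.9877, hold=17.7278 ⇒ V=17.7278 continue | (k=4,j=4): S=162.3129, (K−S)⁺=0.0000, hold=0.0000 ⇒ V=0.0000 continue  boundary S*=86.9700
step 3: (k=3,j=0): S=54.4668, (K−S)⁺=81.3332, hold=80.6135 ⇒ V=81.3332 exercise | (k=3,j=1): S=74.4087, (K−S)⁺=61.3913, hold=60.6716 ⇒ V=61.3913 exercise | (k=3,j=2): S=101.6519, (K−S)⁺=34.1481, hold=33.7803 ⇒ V=34.1481 exercise | (k=3,j=3): S=138.8696, (K−S)⁺=0.0000, hold=9.2032 ⇒ V=9.2032 continue  boundary S*=101.6519
step 2: (k=2,j=0): S=63.6616, (K−S)⁺=72.1384, hold=71.4186 ⇒ V=72.1384 exercise | (k=2,j=1): S=86.9700, (K−S)⁺=48.8300, hold=48.1102 ⇒ V=48.8300 exercise | (k=2,j=2): S=118.8123, (K−S)⁺=16.9877, hold=22.1044 ⇒ V=22.1044 continue  boundary S*=86.9700
step 1: (k=1,j=0): S=74.4087, (K−S)⁺=61.3913, hold=60.6716 ⇒ V=61.3913 exercise | (k=1,j=1): S=101.6519, (K−S)⁺=34.1481, hold=35.8616 ⇒ V=35.8616 continue  boundary S*=74.4087
step 0: (k=0,j=0): S=86.9700, (K−S)⁺=48.8300, hold=48.9251 ⇒ V=48.9251 continue  boundary S*=-

price = 48.9251
boundary = - 74.4087 86.9700 101.6519 86.9700
tree:
48.9251
61.3913 35.8616
72.1384 48.8300 22.1044
81.3332 61.3913 34.1481 9.2032
89.2000 72.1384 48.8300 17.7278 0.0000
95.9306 81.3332 61.3913 34.1481 0.0000 0.0000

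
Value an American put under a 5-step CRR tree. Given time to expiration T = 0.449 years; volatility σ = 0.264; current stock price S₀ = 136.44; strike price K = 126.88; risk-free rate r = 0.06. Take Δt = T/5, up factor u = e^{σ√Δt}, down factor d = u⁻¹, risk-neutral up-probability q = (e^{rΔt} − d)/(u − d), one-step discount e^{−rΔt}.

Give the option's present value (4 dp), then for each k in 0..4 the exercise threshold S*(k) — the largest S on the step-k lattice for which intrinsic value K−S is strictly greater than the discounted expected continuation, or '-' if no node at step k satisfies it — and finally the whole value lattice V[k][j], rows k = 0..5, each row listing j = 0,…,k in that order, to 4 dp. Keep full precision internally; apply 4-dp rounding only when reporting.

params: Δt=0.08980 u=1.08233 d=0.92394 q=0.51434 e^(-rΔt)=0.99463
t_5 payoffs: 35.0145 19.2662 0.8181 0.0000 0.0000 0.0000
t_4: node(4,0) S=99.4283 payoff=27.4517 vs cont=26.7699 → 27.4517 [stop]  node(4,1) S=116.4732 payoff=10.4068 vs cont=9.7250 → 10.4068 [stop]  node(4,2) S=136.4400 payoff=0.0000 vs cont=0.3952 → 0.3952 [wait]  node(4,3) S=159.8297 payoff=0.0000 vs cont=0.0000 → 0.0000 [wait]  node(4,4) S=187.2291 payoff=0.0000 vs cont=0.0000 → 0.0000 [wait]  ⇒ S*(4)=116.4732
t_3: node(3,0) S=107.6138 payoff=19.2662 vs cont=18.5844 → 19.2662 [stop]  node(3,1) S=126.0619 payoff=0.8181 vs cont=5.2292 → 5.2292 [wait]  node(3,2) S=147.6725 payoff=0.0000 vs cont=0.1909 → 0.1909 [wait]  node(3,3) S=172.9878 payoff=0.0000 vs cont=0.0000 → 0.0000 [wait]  ⇒ S*(3)=107.6138
t_2: node(2,0) S=116.4732 payoff=10.4068 vs cont=11.9816 → 11.9816 [wait]  node(2,1) S=136.4400 payoff=0.0000 vs cont=2.6236 → 2.6236 [wait]  node(2,2) S=159.8297 payoff=0.0000 vs cont=0.0922 → 0.0922 [wait]  ⇒ S*(2)=-
t_1: node(1,0) S=126.0619 payoff=0.8181 vs cont=7.1299 → 7.1299 [wait]  node(1,1) S=147.6725 payoff=0.0000 vs cont=1.3145 → 1.3145 [wait]  ⇒ S*(1)=-
t_0: node(0,0) S=136.4400 payoff=0.0000 vs cont=4.1165 → 4.1165 [wait]  ⇒ S*(0)=-

price = 4.1165
boundary = - - - 107.6138 116.4732
tree:
4.1165
7.1299 1.3145
11.9816 2.6236 0.0922
19.2662 5.2292 0.1909 0.0000
27.4517 10.4068 0.3952 0.0000 0.0000
35.0145 19.2662 0.8181 0.0000 0.0000 0.0000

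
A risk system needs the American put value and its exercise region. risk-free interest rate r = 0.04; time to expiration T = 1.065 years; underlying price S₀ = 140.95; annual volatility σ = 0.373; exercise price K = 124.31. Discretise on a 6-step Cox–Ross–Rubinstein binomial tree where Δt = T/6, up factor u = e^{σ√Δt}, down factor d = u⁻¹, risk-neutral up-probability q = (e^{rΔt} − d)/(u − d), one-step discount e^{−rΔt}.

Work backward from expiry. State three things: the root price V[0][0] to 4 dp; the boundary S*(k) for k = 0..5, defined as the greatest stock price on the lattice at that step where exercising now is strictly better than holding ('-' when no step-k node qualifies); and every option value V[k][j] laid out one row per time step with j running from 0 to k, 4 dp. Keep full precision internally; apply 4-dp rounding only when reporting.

price = 11.6428
boundary = - - - - 75.1747 87.9670
tree:
11.6428
17.6837 5.3578
25.9962 9.0599 1.4800
36.6785 14.9622 2.8851 0.0000
49.1353 23.9053 5.6243 0.0000 0.0000
60.0674 36.3430 10.9642 0.0000 0.0000 0.0000
69.4097 49.1353 21.3738 0.0000 0.0000 0.0000 0.0000

Δt=0.17750, u=1.17017, d=0.85458, q=0.48337, disc=e^(-rΔt)=0.99293
k=6 terminal: V=max(K-S,0) → 69.4097 49.1353 21.3738 0.0000 0.0000 0.0000 0.0000
k=5: j=0 S=64.2426 intr=60.0674 cont=59.1879 V=60.0674[EX]; j=1 S=87.9670 intr=36.3430 cont=35.4635 V=36.3430[EX]; j=2 S=120.4527 intr=3.8573 cont=10.9642 V=10.9642[hold]; j=3 S=164.9352 intr=0.0000 cont=0.0000 V=0.0000[hold]; j=4 S=225.8449 intr=0.0000 cont=0.0000 V=0.0000[hold]; j=5 S=309.2480 intr=0.0000 cont=0.0000 V=0.0000[hold]  S*(5)=87.9670
k=4: j=0 S=75.1747 intr=49.1353 cont=48.2558 V=49.1353[EX]; j=1 S=102.9362 intr=21.3738 cont=23.9053 V=23.9053[hold]; j=2 S=140.9500 intr=0.0000 cont=5.6243 V=5.6243[hold]; j=3 S=193.0020 intr=0.0000 cont=0.0000 V=0.0000[hold]; j=4 S=264.2765 intr=0.0000 cont=0.0000 V=0.0000[hold]  S*(4)=75.1747
k=3: j=0 S=87.9670 intr=36.3430 cont=36.6785 V=36.6785[hold]; j=1 S=120.4527 intr=3.8573 cont=14.9622 V=14.9622[hold]; j=2 S=164.9352 intr=0.0000 cont=2.8851 V=2.8851[hold]; j=3 S=225.8449 intr=0.0000 cont=0.0000 V=0.0000[hold]  S*(3)=-
k=2: j=0 S=102.9362 intr=21.3738 cont=25.9962 V=25.9962[hold]; j=1 S=140.9500 intr=0.0000 cont=9.0599 V=9.0599[hold]; j=2 S=193.0020 intr=0.0000 cont=1.4800 V=1.4800[hold]  S*(2)=-
k=1: j=0 S=120.4527 intr=3.8573 cont=17.6837 V=17.6837[hold]; j=1 S=164.9352 intr=0.0000 cont=5.3578 V=5.3578[hold]  S*(1)=-
k=0: j=0 S=140.9500 intr=0.0000 cont=11.6428 V=11.6428[hold]  S*(0)=-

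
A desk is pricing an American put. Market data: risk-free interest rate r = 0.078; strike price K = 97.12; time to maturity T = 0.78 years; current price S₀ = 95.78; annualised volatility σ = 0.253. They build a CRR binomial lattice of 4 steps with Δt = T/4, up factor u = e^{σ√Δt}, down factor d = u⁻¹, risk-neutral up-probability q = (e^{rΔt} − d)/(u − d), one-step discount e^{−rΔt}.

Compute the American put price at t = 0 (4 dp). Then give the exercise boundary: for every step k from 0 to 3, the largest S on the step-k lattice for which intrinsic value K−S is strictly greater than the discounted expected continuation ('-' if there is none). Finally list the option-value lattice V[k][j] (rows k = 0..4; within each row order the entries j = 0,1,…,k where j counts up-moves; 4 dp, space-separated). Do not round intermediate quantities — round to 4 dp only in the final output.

Δt=0.19500  u=1.11820  d=0.89429  q=0.54055  discount=0.98491
step 4 (expiry): payoffs max(K−S,0) = 35.8576 20.5190 1.3400 0.0000 0.0000
step 3: (k=3,j=0): S=68.5038, (K−S)⁺=28.6162, hold=27.1502 ⇒ V=28.6162 exercise | (k=3,j=1): S=85.6554, (K−S)⁺=11.4646, hold=9.9986 ⇒ V=11.4646 exercise | (k=3,j=2): S=107.1014, (K−S)⁺=0.0000, hold=0.6064 ⇒ V=0.6064 continue | (k=3,j=3): S=133.9169, (K−S)⁺=0.0000, hold=0.0000 ⇒ V=0.0000 continue  boundary S*=85.6554
step 2: (k=2,j=0): S=76.6010, (K−S)⁺=20.5190, hold=19.0530 ⇒ V=20.5190 exercise | (k=2,j=1): S=95.7800, (K−S)⁺=1.3400, hold=5.5108 ⇒ V=5.5108 continue | (k=2,j=2): S=119.7609, (K−S)⁺=0.0000, hold=0.2744 ⇒ V=0.2744 continue  boundary S*=76.6010
step 1: (k=1,j=0): S=85.6554, (K−S)⁺=11.4646, hold=12.2191 ⇒ V=12.2191 continue | (k=1,j=1): S=107.1014, (K−S)⁺=0.0000, hold=2.6398 ⇒ V=2.6398 continue  boundary S*=-
step 0: (k=0,j=0): S=95.7800, (K−S)⁺=1.3400, hold=6.9347 ⇒ V=6.9347 continue  boundary S*=-

price = 6.9347
boundary = - - 76.6010 85.6554
tree:
6.9347
12.2191 2.6398
20.5190 5.5108 0.2744
28.6162 11.4646 0.6064 0.0000
35.8576 20.5190 1.3400 0.0000 0.0000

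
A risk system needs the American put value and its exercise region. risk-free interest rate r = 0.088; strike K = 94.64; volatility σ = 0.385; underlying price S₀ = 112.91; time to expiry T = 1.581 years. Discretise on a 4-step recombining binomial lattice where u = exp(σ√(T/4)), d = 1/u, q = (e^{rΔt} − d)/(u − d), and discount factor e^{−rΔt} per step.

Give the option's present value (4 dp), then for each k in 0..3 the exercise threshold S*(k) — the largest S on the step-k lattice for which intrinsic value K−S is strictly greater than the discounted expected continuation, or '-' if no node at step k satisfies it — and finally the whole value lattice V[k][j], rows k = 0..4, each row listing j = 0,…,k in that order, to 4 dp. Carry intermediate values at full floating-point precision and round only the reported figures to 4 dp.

params: Δt=0.39525 u=1.27385 d=0.78502 q=0.51219 e^(-rΔt)=0.96582
t_4 payoffs: 51.7598 25.0584 0.0000 0.0000 0.0000
t_3: node(3,0) S=54.6230 payoff=40.0170 vs cont=36.7818 → 40.0170 [stop]  node(3,1) S=88.6367 payoff=6.0033 vs cont=11.8059 → 11.8059 [wait]  node(3,2) S=143.8306 payoff=0.0000 vs cont=0.0000 → 0.0000 [wait]  node(3,3) S=233.3938 payoff=0.0000 vs cont=0.0000 → 0.0000 [wait]  ⇒ S*(3)=54.6230
t_2: node(2,0) S=69.5816 payoff=25.0584 vs cont=24.6936 → 25.0584 [stop]  node(2,1) S=112.9100 payoff=0.0000 vs cont=5.5622 → 5.5622 [wait]  node(2,2) S=183.2189 payoff=0.0000 vs cont=0.0000 → 0.0000 [wait]  ⇒ S*(2)=69.5816
t_1: node(1,0) S=88.6367 payoff=6.0033 vs cont=14.5574 → 14.5574 [wait]  node(1,1) S=143.8306 payoff=0.0000 vs cont=2.6206 → 2.6206 [wait]  ⇒ S*(1)=-
t_0: node(0,0) S=112.9100 payoff=0.0000 vs cont=8.1549 → 8.1549 [wait]  ⇒ S*(0)=-

price = 8.1549
boundary = - - 69.5816 54.6230
tree:
8.1549
14.5574 2.6206
25.0584 5.5622 0.0000
40.0170 11.8059 0.0000 0.0000
51.7598 25.0584 0.0000 0.0000 0.0000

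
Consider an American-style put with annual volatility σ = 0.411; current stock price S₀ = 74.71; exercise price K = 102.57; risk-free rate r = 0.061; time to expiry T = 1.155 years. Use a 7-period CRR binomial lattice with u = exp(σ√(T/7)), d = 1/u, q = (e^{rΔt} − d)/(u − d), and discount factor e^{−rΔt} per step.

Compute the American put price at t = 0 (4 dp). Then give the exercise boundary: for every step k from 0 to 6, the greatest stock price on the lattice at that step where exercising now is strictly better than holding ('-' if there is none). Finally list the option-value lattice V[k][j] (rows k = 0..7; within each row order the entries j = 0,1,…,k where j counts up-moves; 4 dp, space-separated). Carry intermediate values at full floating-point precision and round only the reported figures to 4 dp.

Δt=0.16500  u=1.18169  d=0.84624  q=0.48852  discount=0.98999
step 7 (expiry): payoffs max(K−S,0) = 79.3510 70.1470 57.2945 39.3472 14.2856 0.0000 0.0000 0.0000
step 6: (k=6,j=0): S=27.4378, (K−S)⁺=75.1322, hold=74.1051 ⇒ V=75.1322 exercise | (k=6,j=1): S=38.3141, (K−S)⁺=64.2559, hold=63.2287 ⇒ V=64.2559 exercise | (k=6,j=2): S=53.5018, (K−S)⁺=49.0682, hold=48.0410 ⇒ V=49.0682 exercise | (k=6,j=3): S=74.7100, (K−S)⁺=27.8600, hold=26.8328 ⇒ V=27.8600 exercise | (k=6,j=4): S=104.3251, (K−S)⁺=0.0000, hold=7.2337 ⇒ V=7.2337 continue | (k=6,j=5): S=145.6796, (K−S)⁺=0.0000, hold=0.0000 ⇒ V=0.0000 continue | (k=6,j=6): S=203.4271, (K−S)⁺=0.0000, hold=0.0000 ⇒ V=0.0000 continue  boundary S*=74.7100
step 5: (k=5,j=0): S=32.4230, (K−S)⁺=70.1470, hold=69.1198 ⇒ V=70.1470 exercise | (k=5,j=1): S=45.2755, (K−S)⁺=57.2945, hold=56.2673 ⇒ V=57.2945 exercise | (k=5,j=2): S=63.2228, (K−S)⁺=39.3472, hold=38.3200 ⇒ V=39.3472 exercise | (k=5,j=3): S=88.2844, (K−S)⁺=14.2856, hold=17.6056 ⇒ V=17.6056 continue | (k=5,j=4): S=123.2803, (K−S)⁺=0.0000, hold=3.6629 ⇒ V=3.6629 continue | (k=5,j=5): S=172.1487, (K−S)⁺=0.0000, hold=0.0000 ⇒ V=0.0000 continue  boundary S*=63.2228
step 4: (k=4,j=0): S=38.3141, (K−S)⁺=64.2559, hold=63.2287 ⇒ V=64.2559 exercise | (k=4,j=1): S=53.5018, (K−S)⁺=49.0682, hold=48.0410 ⇒ V=49.0682 exercise | (k=4,j=2): S=74.7100, (K−S)⁺=27.8600, hold=28.4384 ⇒ V=28.4384 continue | (k=4,j=3): S=104.3251, (K−S)⁺=0.0000, hold=10.6863 ⇒ V=10.6863 continue | (k=4,j=4): S=145.6796, (K−S)⁺=0.0000, hold=1.8547 ⇒ V=1.8547 continue  boundary S*=53.5018
step 3: (k=3,j=0): S=45.2755, (K−S)⁺=57.2945, hold=56.2673 ⇒ V=57.2945 exercise | (k=3,j=1): S=63.2228, (K−S)⁺=39.3472, hold=38.5998 ⇒ V=39.3472 exercise | (k=3,j=2): S=88.2844, (K−S)⁺=14.2856, hold=19.5683 ⇒ V=19.5683 continue | (k=3,j=3): S=123.2803, (K−S)⁺=0.0000, hold=6.3081 ⇒ V=6.3081 continue  boundary S*=63.2228
step 2: (k=2,j=0): S=53.5018, (K−S)⁺=49.0682, hold=48.0410 ⇒ V=49.0682 exercise | (k=2,j=1): S=74.7100, (K−S)⁺=27.8600, hold=29.3876 ⇒ V=29.3876 continue | (k=2,j=2): S=104.3251, (K−S)⁺=0.0000, hold=12.9594 ⇒ V=12.9594 continue  boundary S*=53.5018
step 1: (k=1,j=0): S=63.2228, (K−S)⁺=39.3472, hold=39.0588 ⇒ V=39.3472 exercise | (k=1,j=1): S=88.2844, (K−S)⁺=14.2856, hold=21.1483 ⇒ V=21.1483 continue  boundary S*=63.2228
step 0: (k=0,j=0): S=74.7100, (K−S)⁺=27.8600, hold=30.1517 ⇒ V=30.1517 continue  boundary S*=-

price = 30.1517
boundary = - 63.2228 53.5018 63.2228 53.5018 63.2228 74.7100
tree:
30.1517
39.3472 21.1483
49.0682 29.3876 12.9594
57.2945 39.3472 19.5683 6.3081
64.2559 49.0682 28.4384 10.6863 1.8547
70.1470 57.2945 39.3472 17.6056 3.6629 0.0000
75.1322 64.2559 49.0682 27.8600 7.2337 0.0000 0.0000
79.3510 70.1470 57.2945 39.3472 14.2856 0.0000 0.0000 0.0000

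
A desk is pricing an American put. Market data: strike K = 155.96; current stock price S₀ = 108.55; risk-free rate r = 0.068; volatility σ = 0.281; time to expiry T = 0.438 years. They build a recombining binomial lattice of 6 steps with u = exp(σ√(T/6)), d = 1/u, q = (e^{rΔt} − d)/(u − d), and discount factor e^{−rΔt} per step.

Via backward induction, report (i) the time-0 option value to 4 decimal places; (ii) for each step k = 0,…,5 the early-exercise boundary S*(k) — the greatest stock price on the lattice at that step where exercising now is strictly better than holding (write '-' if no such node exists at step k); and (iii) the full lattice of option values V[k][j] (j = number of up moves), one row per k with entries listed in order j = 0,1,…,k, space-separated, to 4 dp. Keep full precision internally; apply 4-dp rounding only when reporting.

params: Δt=0.07300 u=1.07888 d=0.92689 q=0.51377 e^(-rΔt)=0.99505
t_6 payoffs: 87.1273 75.8402 62.7023 47.4100 29.6101 8.8914 0.0000
t_5: node(5,0) S=74.2621 payoff=81.6979 vs cont=80.9256 → 81.6979 [stop]  node(5,1) S=86.4395 payoff=69.5205 vs cont=68.7482 → 69.5205 [stop]  node(5,2) S=100.6137 payoff=55.3463 vs cont=54.5740 → 55.3463 [stop]  node(5,3) S=117.1123 payoff=38.8477 vs cont=38.0755 → 38.8477 [stop]  node(5,4) S=136.3162 payoff=19.6438 vs cont=18.8716 → 19.6438 [stop]  node(5,5) S=158.6691 payoff=0.0000 vs cont=4.3019 → 4.3019 [wait]  ⇒ S*(5)=136.3162
t_4: node(4,0) S=80.1198 payoff=75.8402 vs cont=75.0679 → 75.8402 [stop]  node(4,1) S=93.2577 payoff=62.7023 vs cont=61.9300 → 62.7023 [stop]  node(4,2) S=108.5500 payoff=47.4100 vs cont=46.6377 → 47.4100 [stop]  node(4,3) S=126.3499 payoff=29.6101 vs cont=28.8378 → 29.6101 [stop]  node(4,4) S=147.0686 payoff=8.8914 vs cont=11.7034 → 11.7034 [wait]  ⇒ S*(4)=126.3499
t_3: node(3,0) S=86.4395 payoff=69.5205 vs cont=68.7482 → 69.5205 [stop]  node(3,1) S=100.6137 payoff=55.3463 vs cont=54.5740 → 55.3463 [stop]  node(3,2) S=117.1123 payoff=38.8477 vs cont=38.0755 → 38.8477 [stop]  node(3,3) S=136.3162 payoff=19.6438 vs cont=20.3091 → 20.3091 [wait]  ⇒ S*(3)=117.1123
t_2: node(2,0) S=93.2577 payoff=62.7023 vs cont=61.9300 → 62.7023 [stop]  node(2,1) S=108.5500 payoff=47.4100 vs cont=46.6377 → 47.4100 [stop]  node(2,2) S=126.3499 payoff=29.6101 vs cont=29.1779 → 29.6101 [stop]  ⇒ S*(2)=126.3499
t_1: node(1,0) S=100.6137 payoff=55.3463 vs cont=54.5740 → 55.3463 [stop]  node(1,1) S=117.1123 payoff=38.8477 vs cont=38.0755 → 38.8477 [stop]  ⇒ S*(1)=117.1123
t_0: node(0,0) S=108.5500 payoff=47.4100 vs cont=46.6377 → 47.4100 [stop]  ⇒ S*(0)=108.5500

price = 47.4100
boundary = 108.5500 117.1123 126.3499 117.1123 126.3499 136.3162
tree:
47.4100
55.3463 38.8477
62.7023 47.4100 29.6101
69.5205 55.3463 38.8477 20.3091
75.8402 62.7023 47.4100 29.6101 11.7034
81.6979 69.5205 55.3463 38.8477 19.6438 4.3019
87.1273 75.8402 62.7023 47.4100 29.6101 8.8914 0.0000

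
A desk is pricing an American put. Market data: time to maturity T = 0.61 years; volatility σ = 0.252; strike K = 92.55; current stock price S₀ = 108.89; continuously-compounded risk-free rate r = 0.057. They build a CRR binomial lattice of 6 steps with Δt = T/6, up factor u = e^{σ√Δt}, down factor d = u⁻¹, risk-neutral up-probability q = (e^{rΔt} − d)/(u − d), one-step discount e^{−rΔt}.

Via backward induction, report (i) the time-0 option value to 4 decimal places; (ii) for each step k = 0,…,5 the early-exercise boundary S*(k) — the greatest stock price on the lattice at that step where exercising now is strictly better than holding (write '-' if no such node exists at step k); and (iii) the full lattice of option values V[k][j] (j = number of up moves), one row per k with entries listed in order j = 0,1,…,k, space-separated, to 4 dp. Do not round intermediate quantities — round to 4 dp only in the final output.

Δt=0.10167, u=1.08367, d=0.92279, q=0.51605, disc=e^(-rΔt)=0.99422
k=6 terminal: V=max(K-S,0) → 25.3123 13.5905 0.0000 0.0000 0.0000 0.0000 0.0000
k=5: j=0 S=72.8633 intr=19.6867 cont=19.1520 V=19.6867[EX]; j=1 S=85.5658 intr=6.9842 cont=6.5391 V=6.9842[EX]; j=2 S=100.4829 intr=0.0000 cont=0.0000 V=0.0000[hold]; j=3 S=118.0005 intr=0.0000 cont=0.0000 V=0.0000[hold]; j=4 S=138.5720 intr=0.0000 cont=0.0000 V=0.0000[hold]; j=5 S=162.7299 intr=0.0000 cont=0.0000 V=0.0000[hold]  S*(5)=85.5658
k=4: j=0 S=78.9595 intr=13.5905 cont=13.0557 V=13.5905[EX]; j=1 S=92.7249 intr=0.0000 cont=3.3605 V=3.3605[hold]; j=2 S=108.8900 intr=0.0000 cont=0.0000 V=0.0000[hold]; j=3 S=127.8733 intr=0.0000 cont=0.0000 V=0.0000[hold]; j=4 S=150.1660 intr=0.0000 cont=0.0000 V=0.0000[hold]  S*(4)=78.9595
k=3: j=0 S=85.5658 intr=6.9842 cont=8.2633 V=8.2633[hold]; j=1 S=100.4829 intr=0.0000 cont=1.6169 V=1.6169[hold]; j=2 S=118.0005 intr=0.0000 cont=0.0000 V=0.0000[hold]; j=3 S=138.5720 intr=0.0000 cont=0.0000 V=0.0000[hold]  S*(3)=-
k=2: j=0 S=92.7249 intr=0.0000 cont=4.8055 V=4.8055[hold]; j=1 S=108.8900 intr=0.0000 cont=0.7780 V=0.7780[hold]; j=2 S=127.8733 intr=0.0000 cont=0.0000 V=0.0000[hold]  S*(2)=-
k=1: j=0 S=100.4829 intr=0.0000 cont=2.7113 V=2.7113[hold]; j=1 S=118.0005 intr=0.0000 cont=0.3743 V=0.3743[hold]  S*(1)=-
k=0: j=0 S=108.8900 intr=0.0000 cont=1.4966 V=1.4966[hold]  S*(0)=-

price = 1.4966
boundary = - - - - 78.9595 85.5658
tree:
1.4966
2.7113 0.3743
4.8055 0.7780 0.0000
8.2633 1.6169 0.0000 0.0000
13.5905 3.3605 0.0000 0.0000 0.0000
19.6867 6.9842 0.0000 0.0000 0.0000 0.0000
25.3123 13.5905 0.0000 0.0000 0.0000 0.0000 0.0000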